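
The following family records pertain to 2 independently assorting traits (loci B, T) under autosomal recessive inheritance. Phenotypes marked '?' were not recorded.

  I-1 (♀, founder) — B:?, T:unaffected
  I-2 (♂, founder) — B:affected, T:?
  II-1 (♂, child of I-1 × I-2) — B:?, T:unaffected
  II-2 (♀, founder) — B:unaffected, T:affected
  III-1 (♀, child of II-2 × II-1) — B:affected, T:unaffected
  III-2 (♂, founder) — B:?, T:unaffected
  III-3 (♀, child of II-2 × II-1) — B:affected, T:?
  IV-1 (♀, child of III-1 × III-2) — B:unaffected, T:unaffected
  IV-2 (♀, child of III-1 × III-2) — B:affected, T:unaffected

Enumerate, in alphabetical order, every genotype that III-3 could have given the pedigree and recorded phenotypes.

B/I-1 ? ·: BB|Bb|bb
B/I-2 aff ·: bb
B/II-1 ? I-1×I-2: Bb|bb
B/II-2 un ·: Bb
B/III-1 aff II-2×II-1: bb
B/III-2 ? ·: Bb
B/III-3 aff II-2×II-1: bb
B/IV-1 un III-1×III-2: Bb
B/IV-2 aff III-1×III-2: bb
⇒ B over [I-1,I-2,II-1,II-2,III-1,III-2,III-3,IV-1,IV-2]: 4 consistent
T/I-1 un ·: TT|Tt
T/I-2 ? ·: TT|Tt|tt
T/II-1 un I-1×I-2: TT|Tt
T/II-2 aff ·: tt
T/III-1 un II-2×II-1: Tt
T/III-2 un ·: TT|Tt
T/III-3 ? II-2×II-1: Tt|tt
T/IV-1 un III-1×III-2: TT|Tt
T/IV-2 un III-1×III-2: TT|Tt
⇒ T over [I-1,I-2,II-1,II-2,III-1,III-2,III-3,IV-1,IV-2]: 112 consistent

III-3 ∈ {bb Tt, bb tt}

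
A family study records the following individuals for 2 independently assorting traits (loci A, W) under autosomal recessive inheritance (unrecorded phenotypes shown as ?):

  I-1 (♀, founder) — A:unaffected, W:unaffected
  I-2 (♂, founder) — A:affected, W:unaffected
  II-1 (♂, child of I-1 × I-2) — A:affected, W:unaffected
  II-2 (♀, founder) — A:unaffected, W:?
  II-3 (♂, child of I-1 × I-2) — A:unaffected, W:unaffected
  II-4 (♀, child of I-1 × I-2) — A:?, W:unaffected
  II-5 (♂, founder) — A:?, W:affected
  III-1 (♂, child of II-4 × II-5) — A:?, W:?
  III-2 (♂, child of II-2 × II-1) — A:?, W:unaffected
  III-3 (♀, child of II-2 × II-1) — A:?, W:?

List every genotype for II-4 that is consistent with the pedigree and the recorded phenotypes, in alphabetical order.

A/I-1 un ·: Aa
A/I-2 aff ·: aa
A/II-1 aff I-1×I-2: aa
A/II-2 un ·: AA|Aa
A/II-3 un I-1×I-2: Aa
A/II-4 ? I-1×I-2: Aa|aa
A/II-5 ? ·: AA|Aa|aa
A/III-1 ? II-4×II-5: AA|Aa|aa
A/III-2 ? II-2×II-1: Aa|aa
A/III-3 ? II-2×II-1: Aa|aa
⇒ A over [I-1,I-2,II-1,II-2,II-3,II-4,II-5,III-1,III-2,III-3]: 55 consistent
W/I-1 un ·: WW|Ww
W/I-2 un ·: WW|Ww
W/II-1 un I-1×I-2: WW|Ww
W/II-2 ? ·: WW|Ww|ww
W/II-3 un I-1×I-2: WW|Ww
W/II-4 un I-1×I-2: WW|Ww
W/II-5 aff ·: ww
W/III-1 ? II-4×II-5: Ww|ww
W/III-2 un II-2×II-1: WW|Ww
W/III-3 ? II-2×II-1: WW|Ww|ww
⇒ W over [I-1,I-2,II-1,II-2,II-3,II-4,II-5,III-1,III-2,III-3]: 330 consistent

II-4 ∈ {Aa WW, Aa Ww, aa WW, aa Ww}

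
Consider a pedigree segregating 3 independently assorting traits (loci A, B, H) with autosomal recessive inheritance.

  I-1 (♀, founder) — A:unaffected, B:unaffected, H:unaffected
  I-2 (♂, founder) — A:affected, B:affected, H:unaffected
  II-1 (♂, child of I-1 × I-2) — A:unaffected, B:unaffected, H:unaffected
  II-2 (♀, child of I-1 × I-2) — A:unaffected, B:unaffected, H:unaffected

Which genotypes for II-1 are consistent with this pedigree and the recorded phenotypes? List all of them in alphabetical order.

A/I-1 un ·: AA|Aa
A/I-2 aff ·: aa
A/II-1 un I-1×I-2: Aa
A/II-2 un I-1×I-2: Aa
⇒ A over [I-1,I-2,II-1,II-2]: 2 consistent
B/I-1 un ·: BB|Bb
B/I-2 aff ·: bb
B/II-1 un I-1×I-2: Bb
B/II-2 un I-1×I-2: Bb
⇒ B over [I-1,I-2,II-1,II-2]: 2 consistent
H/I-1 un ·: HH|Hh
H/I-2 un ·: HH|Hh
H/II-1 un I-1×I-2: HH|Hh
H/II-2 un I-1×I-2: HH|Hh
⇒ H over [I-1,I-2,II-1,II-2]: 13 consistent

II-1 ∈ {Aa Bb HH, Aa Bb Hh}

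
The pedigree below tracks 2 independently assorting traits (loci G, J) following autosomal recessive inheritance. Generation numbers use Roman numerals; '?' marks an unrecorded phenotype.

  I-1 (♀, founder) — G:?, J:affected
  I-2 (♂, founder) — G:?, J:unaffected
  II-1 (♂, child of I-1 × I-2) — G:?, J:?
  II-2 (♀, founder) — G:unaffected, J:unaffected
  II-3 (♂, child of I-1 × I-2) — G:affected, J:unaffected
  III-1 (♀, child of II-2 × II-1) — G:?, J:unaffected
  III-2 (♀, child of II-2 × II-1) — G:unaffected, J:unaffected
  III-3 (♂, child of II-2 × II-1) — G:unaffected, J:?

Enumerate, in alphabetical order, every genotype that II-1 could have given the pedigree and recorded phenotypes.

G/I-1 ? ·: Gg|gg
G/I-2 ? ·: Gg|gg
G/II-1 ? I-1×I-2: GG|Gg|gg
G/II-2 un ·: GG|Gg
G/II-3 aff I-1×I-2: gg
G/III-1 ? II-2×II-1: GG|Gg|gg
G/III-2 un II-2×II-1: GG|Gg
G/III-3 un II-2×II-1: GG|Gg
⇒ G over [I-1,I-2,II-1,II-2,II-3,III-1,III-2,III-3]: 81 consistent
J/I-1 aff ·: jj
J/I-2 un ·: JJ|Jj
J/II-1 ? I-1×I-2: Jj|jj
J/II-2 un ·: JJ|Jj
J/II-3 un I-1×I-2: Jj
J/III-1 un II-2×II-1: JJ|Jj
J/III-2 un II-2×II-1: JJ|Jj
J/III-3 ? II-2×II-1: JJ|Jj|jj
⇒ J over [I-1,I-2,II-1,II-2,II-3,III-1,III-2,III-3]: 43 consistent

II-1 ∈ {GG Jj, GG jj, Gg Jj, Gg jj, gg Jj, gg jj}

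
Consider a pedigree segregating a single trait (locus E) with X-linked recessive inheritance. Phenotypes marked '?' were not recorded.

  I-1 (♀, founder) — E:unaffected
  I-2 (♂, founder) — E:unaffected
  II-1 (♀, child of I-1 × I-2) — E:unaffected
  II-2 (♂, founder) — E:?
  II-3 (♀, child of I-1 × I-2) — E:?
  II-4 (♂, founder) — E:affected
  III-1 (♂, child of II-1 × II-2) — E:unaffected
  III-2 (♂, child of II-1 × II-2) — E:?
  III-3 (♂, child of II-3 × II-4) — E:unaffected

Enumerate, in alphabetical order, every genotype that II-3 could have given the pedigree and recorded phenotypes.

II-3 ∈ {X^EX^E, X^EX^e}

E/I-1 un ·: X^EX^E|X^EX^e
E/I-2 un ·: X^EY
E/II-1 un I-1×I-2: X^EX^E|X^EX^e
E/II-2 ? ·: X^EY|X^eY
E/II-3 ? I-1×I-2: X^EX^E|X^EX^e
E/II-4 aff ·: X^eY
E/III-1 un II-1×II-2: X^EY
E/III-2 ? II-1×II-2: X^EY|X^eY
E/III-3 un II-3×II-4: X^EY
⇒ E over [I-1,I-2,II-1,II-2,II-3,II-4,III-1,III-2,III-3]: 14 consistent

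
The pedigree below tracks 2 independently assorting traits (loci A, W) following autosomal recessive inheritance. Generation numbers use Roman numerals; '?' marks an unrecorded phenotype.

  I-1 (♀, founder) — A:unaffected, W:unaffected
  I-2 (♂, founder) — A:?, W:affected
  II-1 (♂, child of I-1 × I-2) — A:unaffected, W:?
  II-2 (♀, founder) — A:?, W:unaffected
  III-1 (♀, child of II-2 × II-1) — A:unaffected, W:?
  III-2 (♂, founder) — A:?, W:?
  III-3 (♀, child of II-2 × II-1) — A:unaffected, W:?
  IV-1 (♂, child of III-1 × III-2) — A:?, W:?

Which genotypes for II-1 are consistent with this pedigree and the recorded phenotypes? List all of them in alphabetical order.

II-1 ∈ {AA Ww, AA ww, Aa Ww, Aa ww}

A/I-1 un ·: AA|Aa
A/I-2 ? ·: AA|Aa|aa
A/II-1 un I-1×I-2: AA|Aa
A/II-2 ? ·: AA|Aa|aa
A/III-1 un II-2×II-1: AA|Aa
A/III-2 ? ·: AA|Aa|aa
A/III-3 un II-2×II-1: AA|Aa
A/IV-1 ? III-1×III-2: AA|Aa|aa
⇒ A over [I-1,I-2,II-1,II-2,III-1,III-2,III-3,IV-1]: 387 consistent
W/I-1 un ·: WW|Ww
W/I-2 aff ·: ww
W/II-1 ? I-1×I-2: Ww|ww
W/II-2 un ·: WW|Ww
W/III-1 ? II-2×II-1: WW|Ww|ww
W/III-2 ? ·: WW|Ww|ww
W/III-3 ? II-2×II-1: WW|Ww|ww
W/IV-1 ? III-1×III-2: WW|Ww|ww
⇒ W over [I-1,I-2,II-1,II-2,III-1,III-2,III-3,IV-1]: 163 consistent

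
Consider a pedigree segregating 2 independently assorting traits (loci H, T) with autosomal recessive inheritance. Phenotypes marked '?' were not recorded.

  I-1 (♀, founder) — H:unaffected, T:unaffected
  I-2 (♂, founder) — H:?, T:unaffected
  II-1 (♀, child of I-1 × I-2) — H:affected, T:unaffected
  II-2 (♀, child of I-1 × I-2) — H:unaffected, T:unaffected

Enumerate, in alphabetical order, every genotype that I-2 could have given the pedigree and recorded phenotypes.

H/I-1 un ·: Hh
H/I-2 ? ·: Hh|hh
H/II-1 aff I-1×I-2: hh
H/II-2 un I-1×I-2: HH|Hh
⇒ H over [I-1,I-2,II-1,II-2]: 3 consistent
T/I-1 un ·: TT|Tt
T/I-2 un ·: TT|Tt
T/II-1 un I-1×I-2: TT|Tt
T/II-2 un I-1×I-2: TT|Tt
⇒ T over [I-1,I-2,II-1,II-2]: 13 consistent

I-2 ∈ {Hh TT, Hh Tt, hh TT, hh Tt}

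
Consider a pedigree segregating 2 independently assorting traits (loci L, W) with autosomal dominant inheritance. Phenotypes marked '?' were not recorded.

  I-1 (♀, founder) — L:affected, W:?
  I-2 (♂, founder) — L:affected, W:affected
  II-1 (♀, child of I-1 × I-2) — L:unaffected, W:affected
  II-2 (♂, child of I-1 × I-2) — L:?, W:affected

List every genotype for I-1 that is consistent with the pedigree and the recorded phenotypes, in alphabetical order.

L/I-1 aff ·: Ll
L/I-2 aff ·: Ll
L/II-1 un I-1×I-2: ll
L/II-2 ? I-1×I-2: ll|Ll|LL
⇒ L over [I-1,I-2,II-1,II-2]: 3 consistent
W/I-1 ? ·: ww|Ww|WW
W/I-2 aff ·: Ww|WW
W/II-1 aff I-1×I-2: Ww|WW
W/II-2 aff I-1×I-2: Ww|WW
⇒ W over [I-1,I-2,II-1,II-2]: 15 consistent

I-1 ∈ {Ll WW, Ll Ww, Ll ww}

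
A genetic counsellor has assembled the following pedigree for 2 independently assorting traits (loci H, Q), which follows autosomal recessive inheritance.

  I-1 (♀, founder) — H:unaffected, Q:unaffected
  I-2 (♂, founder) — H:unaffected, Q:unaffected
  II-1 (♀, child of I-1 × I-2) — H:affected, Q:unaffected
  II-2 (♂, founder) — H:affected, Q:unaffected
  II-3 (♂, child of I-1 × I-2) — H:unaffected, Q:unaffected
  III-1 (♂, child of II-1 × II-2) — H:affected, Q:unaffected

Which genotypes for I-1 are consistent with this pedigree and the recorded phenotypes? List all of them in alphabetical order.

H/I-1 un ·: Hh
H/I-2 un ·: Hh
H/II-1 aff I-1×I-2: hh
H/II-2 aff ·: hh
H/II-3 un I-1×I-2: HH|Hh
H/III-1 aff II-1×II-2: hh
⇒ H over [I-1,I-2,II-1,II-2,II-3,III-1]: 2 consistent
Q/I-1 un ·: QQ|Qq
Q/I-2 un ·: QQ|Qq
Q/II-1 un I-1×I-2: QQ|Qq
Q/II-2 un ·: QQ|Qq
Q/II-3 un I-1×I-2: QQ|Qq
Q/III-1 un II-1×II-2: QQ|Qq
⇒ Q over [I-1,I-2,II-1,II-2,II-3,III-1]: 45 consistent

I-1 ∈ {Hh QQ, Hh Qq}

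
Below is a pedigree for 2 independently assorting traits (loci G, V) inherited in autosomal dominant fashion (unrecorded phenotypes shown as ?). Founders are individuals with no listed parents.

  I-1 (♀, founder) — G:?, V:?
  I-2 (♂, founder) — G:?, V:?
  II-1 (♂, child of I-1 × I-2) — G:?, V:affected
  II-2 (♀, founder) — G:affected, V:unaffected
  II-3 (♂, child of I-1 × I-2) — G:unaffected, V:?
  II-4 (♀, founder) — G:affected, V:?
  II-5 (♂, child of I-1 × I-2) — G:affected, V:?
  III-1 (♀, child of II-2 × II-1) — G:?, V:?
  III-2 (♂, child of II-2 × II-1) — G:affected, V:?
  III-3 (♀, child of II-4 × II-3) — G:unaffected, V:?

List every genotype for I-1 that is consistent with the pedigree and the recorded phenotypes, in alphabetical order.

I-1 ∈ {Gg VV, Gg Vv, Gg vv, gg VV, gg Vv, gg vv}

G/I-1 ? ·: gg|Gg
G/I-2 ? ·: gg|Gg
G/II-1 ? I-1×I-2: gg|Gg|GG
G/II-2 aff ·: Gg|GG
G/II-3 un I-1×I-2: gg
G/II-4 aff ·: Gg
G/II-5 aff I-1×I-2: Gg|GG
G/III-1 ? II-2×II-1: gg|Gg|GG
G/III-2 aff II-2×II-1: Gg|GG
G/III-3 un II-4×II-3: gg
⇒ G over [I-1,I-2,II-1,II-2,II-3,II-4,II-5,III-1,III-2,III-3]: 62 consistent
V/I-1 ? ·: vv|Vv|VV
V/I-2 ? ·: vv|Vv|VV
V/II-1 aff I-1×I-2: Vv|VV
V/II-2 un ·: vv
V/II-3 ? I-1×I-2: vv|Vv|VV
V/II-4 ? ·: vv|Vv|VV
V/II-5 ? I-1×I-2: vv|Vv|VV
V/III-1 ? II-2×II-1: vv|Vv
V/III-2 ? II-2×II-1: vv|Vv
V/III-3 ? II-4×II-3: vv|Vv|VV
⇒ V over [I-1,I-2,II-1,II-2,II-3,II-4,II-5,III-1,III-2,III-3]: 681 consistent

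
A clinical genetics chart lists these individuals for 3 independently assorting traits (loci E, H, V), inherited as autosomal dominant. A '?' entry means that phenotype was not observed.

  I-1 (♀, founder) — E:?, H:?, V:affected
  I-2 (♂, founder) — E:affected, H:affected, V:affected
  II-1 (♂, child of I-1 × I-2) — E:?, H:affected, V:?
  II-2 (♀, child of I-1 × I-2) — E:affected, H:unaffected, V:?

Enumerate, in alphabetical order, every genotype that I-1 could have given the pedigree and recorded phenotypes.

E/I-1 ? ·: ee|Ee|EE
E/I-2 aff ·: Ee|EE
E/II-1 ? I-1×I-2: ee|Ee|EE
E/II-2 aff I-1×I-2: Ee|EE
⇒ E over [I-1,I-2,II-1,II-2]: 18 consistent
H/I-1 ? ·: hh|Hh
H/I-2 aff ·: Hh
H/II-1 aff I-1×I-2: Hh|HH
H/II-2 un I-1×I-2: hh
⇒ H over [I-1,I-2,II-1,II-2]: 3 consistent
V/I-1 aff ·: Vv|VV
V/I-2 aff ·: Vv|VV
V/II-1 ? I-1×I-2: vv|Vv|VV
V/II-2 ? I-1×I-2: vv|Vv|VV
⇒ V over [I-1,I-2,II-1,II-2]: 18 consistent

I-1 ∈ {EE Hh VV, EE Hh Vv, EE hh VV, EE hh Vv, Ee Hh VV, Ee Hh Vv, Ee hh VV, Ee hh Vv, ee Hh VV, ee Hh Vv, ee hh VV, ee hh Vv}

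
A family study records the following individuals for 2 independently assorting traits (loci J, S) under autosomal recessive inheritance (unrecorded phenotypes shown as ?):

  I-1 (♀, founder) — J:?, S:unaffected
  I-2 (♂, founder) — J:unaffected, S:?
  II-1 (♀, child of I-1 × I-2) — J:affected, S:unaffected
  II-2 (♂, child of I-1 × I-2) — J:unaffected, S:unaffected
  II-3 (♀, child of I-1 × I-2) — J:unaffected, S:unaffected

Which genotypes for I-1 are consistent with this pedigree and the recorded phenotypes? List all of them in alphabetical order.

J/I-1 ? ·: Jj|jj
J/I-2 un ·: Jj
J/II-1 aff I-1×I-2: jj
J/II-2 un I-1×I-2: JJ|Jj
J/II-3 un I-1×I-2: JJ|Jj
⇒ J over [I-1,I-2,II-1,II-2,II-3]: 5 consistent
S/I-1 un ·: SS|Ss
S/I-2 ? ·: SS|Ss|ss
S/II-1 un I-1×I-2: SS|Ss
S/II-2 un I-1×I-2: SS|Ss
S/II-3 un I-1×I-2: SS|Ss
⇒ S over [I-1,I-2,II-1,II-2,II-3]: 27 consistent

I-1 ∈ {Jj SS, Jj Ss, jj SS, jj Ss}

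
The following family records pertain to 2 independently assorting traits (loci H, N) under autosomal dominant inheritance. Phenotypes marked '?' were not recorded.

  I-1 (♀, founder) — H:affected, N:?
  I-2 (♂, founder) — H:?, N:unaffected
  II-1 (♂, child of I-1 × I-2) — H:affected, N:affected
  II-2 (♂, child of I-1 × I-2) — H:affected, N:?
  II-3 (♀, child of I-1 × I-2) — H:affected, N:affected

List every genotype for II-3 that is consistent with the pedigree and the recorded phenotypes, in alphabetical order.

II-3 ∈ {HH Nn, Hh Nn}

H/I-1 aff ·: Hh|HH
H/I-2 ? ·: hh|Hh|HH
H/II-1 aff I-1×I-2: Hh|HH
H/II-2 aff I-1×I-2: Hh|HH
H/II-3 aff I-1×I-2: Hh|HH
⇒ H over [I-1,I-2,II-1,II-2,II-3]: 27 consistent
N/I-1 ? ·: Nn|NN
N/I-2 un ·: nn
N/II-1 aff I-1×I-2: Nn
N/II-2 ? I-1×I-2: nn|Nn
N/II-3 aff I-1×I-2: Nn
⇒ N over [I-1,I-2,II-1,II-2,II-3]: 3 consistent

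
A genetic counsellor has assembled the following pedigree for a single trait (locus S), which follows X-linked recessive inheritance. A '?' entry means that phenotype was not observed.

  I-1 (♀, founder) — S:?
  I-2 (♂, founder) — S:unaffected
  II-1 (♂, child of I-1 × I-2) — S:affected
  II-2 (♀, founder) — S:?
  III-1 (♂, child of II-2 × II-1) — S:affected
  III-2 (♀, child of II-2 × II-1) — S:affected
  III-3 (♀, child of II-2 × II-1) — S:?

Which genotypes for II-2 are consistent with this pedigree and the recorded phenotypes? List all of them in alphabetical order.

II-2 ∈ {X^SX^s, X^sX^s}

S/I-1 ? ·: X^SX^s|X^sX^s
S/I-2 un ·: X^SY
S/II-1 aff I-1×I-2: X^sY
S/II-2 ? ·: X^SX^s|X^sX^s
S/III-1 aff II-2×II-1: X^sY
S/III-2 aff II-2×II-1: X^sX^s
S/III-3 ? II-2×II-1: X^SX^s|X^sX^s
⇒ S over [I-1,I-2,II-1,II-2,III-1,III-2,III-3]: 6 consistent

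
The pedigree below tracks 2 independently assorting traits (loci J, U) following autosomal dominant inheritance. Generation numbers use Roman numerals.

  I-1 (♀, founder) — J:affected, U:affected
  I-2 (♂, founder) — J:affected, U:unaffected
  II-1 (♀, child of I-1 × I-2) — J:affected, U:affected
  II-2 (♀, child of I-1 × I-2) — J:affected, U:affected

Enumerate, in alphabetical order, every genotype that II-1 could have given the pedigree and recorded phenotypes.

II-1 ∈ {JJ Uu, Jj Uu}

J/I-1 aff ·: Jj|JJ
J/I-2 aff ·: Jj|JJ
J/II-1 aff I-1×I-2: Jj|JJ
J/II-2 aff I-1×I-2: Jj|JJ
⇒ J over [I-1,I-2,II-1,II-2]: 13 consistent
U/I-1 aff ·: Uu|UU
U/I-2 un ·: uu
U/II-1 aff I-1×I-2: Uu
U/II-2 aff I-1×I-2: Uu
⇒ U over [I-1,I-2,II-1,II-2]: 2 consistent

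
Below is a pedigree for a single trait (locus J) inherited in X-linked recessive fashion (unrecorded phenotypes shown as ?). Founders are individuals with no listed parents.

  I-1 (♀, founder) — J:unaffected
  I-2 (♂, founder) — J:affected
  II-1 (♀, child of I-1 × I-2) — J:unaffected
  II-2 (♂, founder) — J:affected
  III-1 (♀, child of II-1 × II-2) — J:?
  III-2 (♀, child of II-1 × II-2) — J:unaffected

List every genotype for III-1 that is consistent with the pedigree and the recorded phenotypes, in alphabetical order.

J/I-1 un ·: X^JX^J|X^JX^j
J/I-2 aff ·: X^jY
J/II-1 un I-1×I-2: X^JX^j
J/II-2 aff ·: X^jY
J/III-1 ? II-1×II-2: X^JX^j|X^jX^j
J/III-2 un II-1×II-2: X^JX^j
⇒ J over [I-1,I-2,II-1,II-2,III-1,III-2]: 4 consistent

III-1 ∈ {X^JX^j, X^jX^j}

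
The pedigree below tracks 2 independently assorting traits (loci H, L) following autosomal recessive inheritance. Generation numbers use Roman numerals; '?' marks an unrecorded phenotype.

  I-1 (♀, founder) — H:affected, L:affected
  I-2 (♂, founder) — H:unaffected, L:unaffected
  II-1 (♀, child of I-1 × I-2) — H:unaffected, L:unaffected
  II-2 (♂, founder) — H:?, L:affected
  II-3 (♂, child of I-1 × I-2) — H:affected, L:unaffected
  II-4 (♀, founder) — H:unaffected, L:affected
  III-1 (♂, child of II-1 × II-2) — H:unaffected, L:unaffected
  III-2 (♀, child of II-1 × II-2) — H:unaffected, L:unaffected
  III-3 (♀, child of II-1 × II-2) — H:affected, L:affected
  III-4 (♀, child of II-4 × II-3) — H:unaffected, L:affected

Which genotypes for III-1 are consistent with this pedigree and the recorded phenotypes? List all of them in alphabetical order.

III-1 ∈ {HH Ll, Hh Ll}

H/I-1 aff ·: hh
H/I-2 un ·: Hh
H/II-1 un I-1×I-2: Hh
H/II-2 ? ·: Hh|hh
H/II-3 aff I-1×I-2: hh
H/II-4 un ·: HH|Hh
H/III-1 un II-1×II-2: HH|Hh
H/III-2 un II-1×II-2: HH|Hh
H/III-3 aff II-1×II-2: hh
H/III-4 un II-4×II-3: Hh
⇒ H over [I-1,I-2,II-1,II-2,II-3,II-4,III-1,III-2,III-3,III-4]: 10 consistent
L/I-1 aff ·: ll
L/I-2 un ·: LL|Ll
L/II-1 un I-1×I-2: Ll
L/II-2 aff ·: ll
L/II-3 un I-1×I-2: Ll
L/II-4 aff ·: ll
L/III-1 un II-1×II-2: Ll
L/III-2 un II-1×II-2: Ll
L/III-3 aff II-1×II-2: ll
L/III-4 aff II-4×II-3: ll
⇒ L over [I-1,I-2,II-1,II-2,II-3,II-4,III-1,III-2,III-3,III-4]: 2 consistent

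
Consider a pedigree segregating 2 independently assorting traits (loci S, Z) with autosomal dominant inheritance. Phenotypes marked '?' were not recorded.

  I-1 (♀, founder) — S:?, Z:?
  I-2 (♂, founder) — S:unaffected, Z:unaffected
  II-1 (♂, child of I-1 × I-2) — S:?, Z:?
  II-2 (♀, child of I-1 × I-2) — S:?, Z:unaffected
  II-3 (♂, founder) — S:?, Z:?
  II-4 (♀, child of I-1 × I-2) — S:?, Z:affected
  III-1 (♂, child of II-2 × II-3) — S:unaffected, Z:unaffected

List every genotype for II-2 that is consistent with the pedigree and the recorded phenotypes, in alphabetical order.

II-2 ∈ {Ss zz, ss zz}

S/I-1 ? ·: ss|Ss|SS
S/I-2 un ·: ss
S/II-1 ? I-1×I-2: ss|Ss
S/II-2 ? I-1×I-2: ss|Ss
S/II-3 ? ·: ss|Ss
S/II-4 ? I-1×I-2: ss|Ss
S/III-1 un II-2×II-3: ss
⇒ S over [I-1,I-2,II-1,II-2,II-3,II-4,III-1]: 20 consistent
Z/I-1 ? ·: Zz
Z/I-2 un ·: zz
Z/II-1 ? I-1×I-2: zz|Zz
Z/II-2 un I-1×I-2: zz
Z/II-3 ? ·: zz|Zz
Z/II-4 aff I-1×I-2: Zz
Z/III-1 un II-2×II-3: zz
⇒ Z over [I-1,I-2,II-1,II-2,II-3,II-4,III-1]: 4 consistent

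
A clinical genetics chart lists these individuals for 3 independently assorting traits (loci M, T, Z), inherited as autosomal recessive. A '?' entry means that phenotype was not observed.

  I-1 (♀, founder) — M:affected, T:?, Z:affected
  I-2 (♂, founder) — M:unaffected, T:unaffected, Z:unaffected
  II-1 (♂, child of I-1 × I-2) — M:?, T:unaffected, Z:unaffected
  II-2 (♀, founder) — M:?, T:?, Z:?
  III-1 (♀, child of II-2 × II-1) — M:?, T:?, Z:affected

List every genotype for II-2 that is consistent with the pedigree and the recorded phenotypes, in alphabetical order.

II-2 ∈ {MM TT Zz, MM TT zz, MM Tt Zz, MM Tt zz, MM tt Zz, MM tt zz, Mm TT Zz, Mm TT zz, Mm Tt Zz, Mm Tt zz, Mm tt Zz, Mm tt zz, mm TT Zz, mm TT zz, mm Tt Zz, mm Tt zz, mm tt Zz, mm tt zz}

M/I-1 aff ·: mm
M/I-2 un ·: MM|Mm
M/II-1 ? I-1×I-2: Mm|mm
M/II-2 ? ·: MM|Mm|mm
M/III-1 ? II-2×II-1: MM|Mm|mm
⇒ M over [I-1,I-2,II-1,II-2,III-1]: 18 consistent
T/I-1 ? ·: TT|Tt|tt
T/I-2 un ·: TT|Tt
T/II-1 un I-1×I-2: TT|Tt
T/II-2 ? ·: TT|Tt|tt
T/III-1 ? II-2×II-1: TT|Tt|tt
⇒ T over [I-1,I-2,II-1,II-2,III-1]: 51 consistent
Z/I-1 aff ·: zz
Z/I-2 un ·: ZZ|Zz
Z/II-1 un I-1×I-2: Zz
Z/II-2 ? ·: Zz|zz
Z/III-1 aff II-2×II-1: zz
⇒ Z over [I-1,I-2,II-1,II-2,III-1]: 4 consistent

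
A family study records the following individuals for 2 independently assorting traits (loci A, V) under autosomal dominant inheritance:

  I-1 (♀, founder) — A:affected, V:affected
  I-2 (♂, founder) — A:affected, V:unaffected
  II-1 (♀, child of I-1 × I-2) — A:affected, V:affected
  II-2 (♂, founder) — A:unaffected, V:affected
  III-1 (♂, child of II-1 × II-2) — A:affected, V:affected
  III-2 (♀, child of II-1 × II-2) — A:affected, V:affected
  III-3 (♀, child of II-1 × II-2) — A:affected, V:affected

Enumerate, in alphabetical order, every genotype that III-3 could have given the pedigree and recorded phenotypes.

A/I-1 aff ·: Aa|AA
A/I-2 aff ·: Aa|AA
A/II-1 aff I-1×I-2: Aa|AA
A/II-2 un ·: aa
A/III-1 aff II-1×II-2: Aa
A/III-2 aff II-1×II-2: Aa
A/III-3 aff II-1×II-2: Aa
⇒ A over [I-1,I-2,II-1,II-2,III-1,III-2,III-3]: 7 consistent
V/I-1 aff ·: Vv|VV
V/I-2 un ·: vv
V/II-1 aff I-1×I-2: Vv
V/II-2 aff ·: Vv|VV
V/III-1 aff II-1×II-2: Vv|VV
V/III-2 aff II-1×II-2: Vv|VV
V/III-3 aff II-1×II-2: Vv|VV
⇒ V over [I-1,I-2,II-1,II-2,III-1,III-2,III-3]: 32 consistent

III-3 ∈ {Aa VV, Aa Vv}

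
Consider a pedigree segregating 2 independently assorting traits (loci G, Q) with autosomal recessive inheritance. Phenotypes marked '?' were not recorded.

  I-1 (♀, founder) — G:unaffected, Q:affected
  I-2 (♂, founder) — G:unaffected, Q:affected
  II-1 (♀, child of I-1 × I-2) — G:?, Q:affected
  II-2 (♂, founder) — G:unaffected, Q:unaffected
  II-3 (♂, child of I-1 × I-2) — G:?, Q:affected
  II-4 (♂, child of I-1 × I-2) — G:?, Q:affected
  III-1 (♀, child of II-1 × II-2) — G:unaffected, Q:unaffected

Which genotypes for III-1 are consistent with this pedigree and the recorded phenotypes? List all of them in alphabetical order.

G/I-1 un ·: GG|Gg
G/I-2 un ·: GG|Gg
G/II-1 ? I-1×I-2: GG|Gg|gg
G/II-2 un ·: GG|Gg
G/II-3 ? I-1×I-2: GG|Gg|gg
G/II-4 ? I-1×I-2: GG|Gg|gg
G/III-1 un II-1×II-2: GG|Gg
⇒ G over [I-1,I-2,II-1,II-2,II-3,II-4,III-1]: 140 consistent
Q/I-1 aff ·: qq
Q/I-2 aff ·: qq
Q/II-1 aff I-1×I-2: qq
Q/II-2 un ·: QQ|Qq
Q/II-3 aff I-1×I-2: qq
Q/II-4 aff I-1×I-2: qq
Q/III-1 un II-1×II-2: Qq
⇒ Q over [I-1,I-2,II-1,II-2,II-3,II-4,III-1]: 2 consistent

III-1 ∈ {GG Qq, Gg Qq}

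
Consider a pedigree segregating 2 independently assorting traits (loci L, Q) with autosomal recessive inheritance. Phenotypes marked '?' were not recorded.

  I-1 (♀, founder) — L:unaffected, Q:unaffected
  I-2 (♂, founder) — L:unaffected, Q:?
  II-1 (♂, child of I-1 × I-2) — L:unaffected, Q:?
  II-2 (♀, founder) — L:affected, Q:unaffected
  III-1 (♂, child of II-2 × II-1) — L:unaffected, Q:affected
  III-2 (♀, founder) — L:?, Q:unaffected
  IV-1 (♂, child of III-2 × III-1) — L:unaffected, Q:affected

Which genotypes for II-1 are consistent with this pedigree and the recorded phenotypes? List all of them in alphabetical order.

II-1 ∈ {LL Qq, LL qq, Ll Qq, Ll qq}

L/I-1 un ·: LL|Ll
L/I-2 un ·: LL|Ll
L/II-1 un I-1×I-2: LL|Ll
L/II-2 aff ·: ll
L/III-1 un II-2×II-1: Ll
L/III-2 ? ·: LL|Ll|ll
L/IV-1 un III-2×III-1: LL|Ll
⇒ L over [I-1,I-2,II-1,II-2,III-1,III-2,IV-1]: 35 consistent
Q/I-1 un ·: QQ|Qq
Q/I-2 ? ·: QQ|Qq|qq
Q/II-1 ? I-1×I-2: Qq|qq
Q/II-2 un ·: Qq
Q/III-1 aff II-2×II-1: qq
Q/III-2 un ·: Qq
Q/IV-1 aff III-2×III-1: qq
⇒ Q over [I-1,I-2,II-1,II-2,III-1,III-2,IV-1]: 7 consistent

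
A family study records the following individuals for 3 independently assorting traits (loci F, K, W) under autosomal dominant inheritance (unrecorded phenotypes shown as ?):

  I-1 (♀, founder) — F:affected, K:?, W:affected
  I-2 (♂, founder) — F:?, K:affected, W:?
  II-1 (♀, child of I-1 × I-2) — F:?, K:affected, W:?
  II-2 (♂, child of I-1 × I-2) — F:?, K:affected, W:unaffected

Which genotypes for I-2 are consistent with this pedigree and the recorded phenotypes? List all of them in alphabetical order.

F/I-1 aff ·: Ff|FF
F/I-2 ? ·: ff|Ff|FF
F/II-1 ? I-1×I-2: ff|Ff|FF
F/II-2 ? I-1×I-2: ff|Ff|FF
⇒ F over [I-1,I-2,II-1,II-2]: 23 consistent
K/I-1 ? ·: kk|Kk|KK
K/I-2 aff ·: Kk|KK
K/II-1 aff I-1×I-2: Kk|KK
K/II-2 aff I-1×I-2: Kk|KK
⇒ K over [I-1,I-2,II-1,II-2]: 15 consistent
W/I-1 aff ·: Ww
W/I-2 ? ·: ww|Ww
W/II-1 ? I-1×I-2: ww|Ww|WW
W/II-2 un I-1×I-2: ww
⇒ W over [I-1,I-2,II-1,II-2]: 5 consistent

I-2 ∈ {FF KK Ww, FF KK ww, FF Kk Ww, FF Kk ww, Ff KK Ww, Ff KK ww, Ff Kk Ww, Ff Kk ww, ff KK Ww, ff KK ww, ff Kk Ww, ff Kk ww}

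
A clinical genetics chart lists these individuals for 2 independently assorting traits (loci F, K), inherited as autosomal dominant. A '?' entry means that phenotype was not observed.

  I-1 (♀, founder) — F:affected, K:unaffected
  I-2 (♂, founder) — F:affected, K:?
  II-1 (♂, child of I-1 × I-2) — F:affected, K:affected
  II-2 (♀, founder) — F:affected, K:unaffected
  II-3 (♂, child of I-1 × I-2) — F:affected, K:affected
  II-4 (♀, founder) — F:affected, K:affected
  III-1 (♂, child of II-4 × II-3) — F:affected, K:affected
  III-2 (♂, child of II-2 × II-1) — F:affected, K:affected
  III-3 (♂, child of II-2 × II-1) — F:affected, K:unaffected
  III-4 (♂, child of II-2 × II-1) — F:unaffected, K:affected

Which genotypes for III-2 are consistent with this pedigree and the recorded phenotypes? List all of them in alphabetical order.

III-2 ∈ {FF Kk, Ff Kk}

F/I-1 aff ·: Ff|FF
F/I-2 aff ·: Ff|FF
F/II-1 aff I-1×I-2: Ff
F/II-2 aff ·: Ff
F/II-3 aff I-1×I-2: Ff|FF
F/II-4 aff ·: Ff|FF
F/III-1 aff II-4×II-3: Ff|FF
F/III-2 aff II-2×II-1: Ff|FF
F/III-3 aff II-2×II-1: Ff|FF
F/III-4 un II-2×II-1: ff
⇒ F over [I-1,I-2,II-1,II-2,II-3,II-4,III-1,III-2,III-3,III-4]: 84 consistent
K/I-1 un ·: kk
K/I-2 ? ·: Kk|KK
K/II-1 aff I-1×I-2: Kk
K/II-2 un ·: kk
K/II-3 aff I-1×I-2: Kk
K/II-4 aff ·: Kk|KK
K/III-1 aff II-4×II-3: Kk|KK
K/III-2 aff II-2×II-1: Kk
K/III-3 un II-2×II-1: kk
K/III-4 aff II-2×II-1: Kk
⇒ K over [I-1,I-2,II-1,II-2,II-3,II-4,III-1,III-2,III-3,III-4]: 8 consistent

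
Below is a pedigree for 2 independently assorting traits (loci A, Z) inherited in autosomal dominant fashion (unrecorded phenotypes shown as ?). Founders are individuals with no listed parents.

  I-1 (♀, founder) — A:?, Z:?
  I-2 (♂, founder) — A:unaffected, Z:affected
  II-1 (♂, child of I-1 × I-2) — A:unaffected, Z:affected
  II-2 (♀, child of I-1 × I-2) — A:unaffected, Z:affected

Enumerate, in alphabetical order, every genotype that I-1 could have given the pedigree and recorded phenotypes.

I-1 ∈ {Aa ZZ, Aa Zz, Aa zz, aa ZZ, aa Zz, aa zz}

A/I-1 ? ·: aa|Aa
A/I-2 un ·: aa
A/II-1 un I-1×I-2: aa
A/II-2 un I-1×I-2: aa
⇒ A over [I-1,I-2,II-1,II-2]: 2 consistent
Z/I-1 ? ·: zz|Zz|ZZ
Z/I-2 aff ·: Zz|ZZ
Z/II-1 aff I-1×I-2: Zz|ZZ
Z/II-2 aff I-1×I-2: Zz|ZZ
⇒ Z over [I-1,I-2,II-1,II-2]: 15 consistent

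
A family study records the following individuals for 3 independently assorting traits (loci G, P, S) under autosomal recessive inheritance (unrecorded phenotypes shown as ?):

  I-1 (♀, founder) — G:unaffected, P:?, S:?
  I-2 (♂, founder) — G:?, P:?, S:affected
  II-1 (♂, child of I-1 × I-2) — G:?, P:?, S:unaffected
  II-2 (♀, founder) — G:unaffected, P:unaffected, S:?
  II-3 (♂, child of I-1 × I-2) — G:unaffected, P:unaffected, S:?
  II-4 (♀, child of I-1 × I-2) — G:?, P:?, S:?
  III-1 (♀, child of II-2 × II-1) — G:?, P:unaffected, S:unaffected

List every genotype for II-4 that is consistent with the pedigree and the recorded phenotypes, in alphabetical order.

G/I-1 un ·: GG|Gg
G/I-2 ? ·: GG|Gg|gg
G/II-1 ? I-1×I-2: GG|Gg|gg
G/II-2 un ·: GG|Gg
G/II-3 un I-1×I-2: GG|Gg
G/II-4 ? I-1×I-2: GG|Gg|gg
G/III-1 ? II-2×II-1: GG|Gg|gg
⇒ G over [I-1,I-2,II-1,II-2,II-3,II-4,III-1]: 154 consistent
P/I-1 ? ·: PP|Pp|pp
P/I-2 ? ·: PP|Pp|pp
P/II-1 ? I-1×I-2: PP|Pp|pp
P/II-2 un ·: PP|Pp
P/II-3 un I-1×I-2: PP|Pp
P/II-4 ? I-1×I-2: PP|Pp|pp
P/III-1 un II-2×II-1: PP|Pp
⇒ P over [I-1,I-2,II-1,II-2,II-3,II-4,III-1]: 145 consistent
S/I-1 ? ·: SS|Ss
S/I-2 aff ·: ss
S/II-1 un I-1×I-2: Ss
S/II-2 ? ·: SS|Ss|ss
S/II-3 ? I-1×I-2: Ss|ss
S/II-4 ? I-1×I-2: Ss|ss
S/III-1 un II-2×II-1: SS|Ss
⇒ S over [I-1,I-2,II-1,II-2,II-3,II-4,III-1]: 25 consistent

II-4 ∈ {GG PP Ss, GG PP ss, GG Pp Ss, GG Pp ss, GG pp Ss, GG pp ss, Gg PP Ss, Gg PP ss, Gg Pp Ss, Gg Pp ss, Gg pp Ss, Gg pp ss, gg PP Ss, gg PP ss, gg Pp Ss, gg Pp ss, gg pp Ss, gg pp ss}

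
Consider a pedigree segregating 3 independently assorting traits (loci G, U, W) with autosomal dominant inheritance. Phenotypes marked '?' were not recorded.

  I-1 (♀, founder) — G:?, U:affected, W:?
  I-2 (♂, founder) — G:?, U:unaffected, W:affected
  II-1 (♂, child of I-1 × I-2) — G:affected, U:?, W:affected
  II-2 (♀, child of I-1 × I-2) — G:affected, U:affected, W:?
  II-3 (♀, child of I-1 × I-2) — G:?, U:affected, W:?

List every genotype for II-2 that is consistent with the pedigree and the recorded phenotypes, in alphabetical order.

G/I-1 ? ·: gg|Gg|GG
G/I-2 ? ·: gg|Gg|GG
G/II-1 aff I-1×I-2: Gg|GG
G/II-2 aff I-1×I-2: Gg|GG
G/II-3 ? I-1×I-2: gg|Gg|GG
⇒ G over [I-1,I-2,II-1,II-2,II-3]: 35 consistent
U/I-1 aff ·: Uu|UU
U/I-2 un ·: uu
U/II-1 ? I-1×I-2: uu|Uu
U/II-2 aff I-1×I-2: Uu
U/II-3 aff I-1×I-2: Uu
⇒ U over [I-1,I-2,II-1,II-2,II-3]: 3 consistent
W/I-1 ? ·: ww|Ww|WW
W/I-2 aff ·: Ww|WW
W/II-1 aff I-1×I-2: Ww|WW
W/II-2 ? I-1×I-2: ww|Ww|WW
W/II-3 ? I-1×I-2: ww|Ww|WW
⇒ W over [I-1,I-2,II-1,II-2,II-3]: 40 consistent

II-2 ∈ {GG Uu WW, GG Uu Ww, GG Uu ww, Gg Uu WW, Gg Uu Ww, Gg Uu ww}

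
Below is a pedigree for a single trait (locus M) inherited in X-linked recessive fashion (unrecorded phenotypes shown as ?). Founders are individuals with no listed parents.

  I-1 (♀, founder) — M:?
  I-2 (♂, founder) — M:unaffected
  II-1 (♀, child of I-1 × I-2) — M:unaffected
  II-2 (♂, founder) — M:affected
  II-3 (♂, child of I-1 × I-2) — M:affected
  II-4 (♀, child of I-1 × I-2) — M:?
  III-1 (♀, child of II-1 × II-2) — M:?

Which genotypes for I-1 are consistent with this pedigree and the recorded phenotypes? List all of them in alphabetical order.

I-1 ∈ {X^MX^m, X^mX^m}

M/I-1 ? ·: X^MX^m|X^mX^m
M/I-2 un ·: X^MY
M/II-1 un I-1×I-2: X^MX^M|X^MX^m
M/II-2 aff ·: X^mY
M/II-3 aff I-1×I-2: X^mY
M/II-4 ? I-1×I-2: X^MX^M|X^MX^m
M/III-1 ? II-1×II-2: X^MX^m|X^mX^m
⇒ M over [I-1,I-2,II-1,II-2,II-3,II-4,III-1]: 8 consistent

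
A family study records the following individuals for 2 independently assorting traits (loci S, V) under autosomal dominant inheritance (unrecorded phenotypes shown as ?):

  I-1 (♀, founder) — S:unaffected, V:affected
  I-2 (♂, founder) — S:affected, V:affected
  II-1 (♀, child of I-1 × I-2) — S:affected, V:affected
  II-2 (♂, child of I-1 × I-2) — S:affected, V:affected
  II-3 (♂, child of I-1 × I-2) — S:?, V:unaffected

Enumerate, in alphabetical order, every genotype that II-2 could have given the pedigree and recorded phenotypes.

II-2 ∈ {Ss VV, Ss Vv}

S/I-1 un ·: ss
S/I-2 aff ·: Ss|SS
S/II-1 aff I-1×I-2: Ss
S/II-2 aff I-1×I-2: Ss
S/II-3 ? I-1×I-2: ss|Ss
⇒ S over [I-1,I-2,II-1,II-2,II-3]: 3 consistent
V/I-1 aff ·: Vv
V/I-2 aff ·: Vv
V/II-1 aff I-1×I-2: Vv|VV
V/II-2 aff I-1×I-2: Vv|VV
V/II-3 un I-1×I-2: vv
⇒ V over [I-1,I-2,II-1,II-2,II-3]: 4 consistent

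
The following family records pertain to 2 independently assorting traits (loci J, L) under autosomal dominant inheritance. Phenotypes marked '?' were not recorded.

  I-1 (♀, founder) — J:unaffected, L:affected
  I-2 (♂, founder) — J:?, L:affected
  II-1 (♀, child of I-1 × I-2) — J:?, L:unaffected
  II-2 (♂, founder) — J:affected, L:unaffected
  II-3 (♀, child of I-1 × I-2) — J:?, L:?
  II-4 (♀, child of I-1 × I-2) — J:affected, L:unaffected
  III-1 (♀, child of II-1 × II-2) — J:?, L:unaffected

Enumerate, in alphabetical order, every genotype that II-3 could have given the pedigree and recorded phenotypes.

II-3 ∈ {Jj LL, Jj Ll, Jj ll, jj LL, jj Ll, jj ll}

J/I-1 un ·: jj
J/I-2 ? ·: Jj|JJ
J/II-1 ? I-1×I-2: jj|Jj
J/II-2 aff ·: Jj|JJ
J/II-3 ? I-1×I-2: jj|Jj
J/II-4 aff I-1×I-2: Jj
J/III-1 ? II-1×II-2: jj|Jj|JJ
⇒ J over [I-1,I-2,II-1,II-2,II-3,II-4,III-1]: 21 consistent
L/I-1 aff ·: Ll
L/I-2 aff ·: Ll
L/II-1 un I-1×I-2: ll
L/II-2 un ·: ll
L/II-3 ? I-1×I-2: ll|Ll|LL
L/II-4 un I-1×I-2: ll
L/III-1 un II-1×II-2: ll
⇒ L over [I-1,I-2,II-1,II-2,II-3,II-4,III-1]: 3 consistent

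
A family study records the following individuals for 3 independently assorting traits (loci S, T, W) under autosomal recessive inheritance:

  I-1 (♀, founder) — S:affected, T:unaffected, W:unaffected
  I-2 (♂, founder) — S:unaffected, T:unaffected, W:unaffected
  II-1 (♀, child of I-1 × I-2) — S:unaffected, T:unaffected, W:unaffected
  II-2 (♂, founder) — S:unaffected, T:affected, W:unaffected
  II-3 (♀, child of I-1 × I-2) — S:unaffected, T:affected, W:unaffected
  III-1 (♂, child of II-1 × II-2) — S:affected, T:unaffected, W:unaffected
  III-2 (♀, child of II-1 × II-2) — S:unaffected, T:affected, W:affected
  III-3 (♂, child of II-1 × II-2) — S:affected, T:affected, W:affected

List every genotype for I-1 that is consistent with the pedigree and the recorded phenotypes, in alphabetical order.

S/I-1 aff ·: ss
S/I-2 un ·: SS|Ss
S/II-1 un I-1×I-2: Ss
S/II-2 un ·: Ss
S/II-3 un I-1×I-2: Ss
S/III-1 aff II-1×II-2: ss
S/III-2 un II-1×II-2: SS|Ss
S/III-3 aff II-1×II-2: ss
⇒ S over [I-1,I-2,II-1,II-2,II-3,III-1,III-2,III-3]: 4 consistent
T/I-1 un ·: Tt
T/I-2 un ·: Tt
T/II-1 un I-1×I-2: Tt
T/II-2 aff ·: tt
T/II-3 aff I-1×I-2: tt
T/III-1 un II-1×II-2: Tt
T/III-2 aff II-1×II-2: tt
T/III-3 aff II-1×II-2: tt
⇒ T over [I-1,I-2,II-1,II-2,II-3,III-1,III-2,III-3]: 1 consistent
W/I-1 un ·: WW|Ww
W/I-2 un ·: WW|Ww
W/II-1 un I-1×I-2: Ww
W/II-2 un ·: Ww
W/II-3 un I-1×I-2: WW|Ww
W/III-1 un II-1×II-2: WW|Ww
W/III-2 aff II-1×II-2: ww
W/III-3 aff II-1×II-2: ww
⇒ W over [I-1,I-2,II-1,II-2,II-3,III-1,III-2,III-3]: 12 consistent

I-1 ∈ {ss Tt WW, ss Tt Ww}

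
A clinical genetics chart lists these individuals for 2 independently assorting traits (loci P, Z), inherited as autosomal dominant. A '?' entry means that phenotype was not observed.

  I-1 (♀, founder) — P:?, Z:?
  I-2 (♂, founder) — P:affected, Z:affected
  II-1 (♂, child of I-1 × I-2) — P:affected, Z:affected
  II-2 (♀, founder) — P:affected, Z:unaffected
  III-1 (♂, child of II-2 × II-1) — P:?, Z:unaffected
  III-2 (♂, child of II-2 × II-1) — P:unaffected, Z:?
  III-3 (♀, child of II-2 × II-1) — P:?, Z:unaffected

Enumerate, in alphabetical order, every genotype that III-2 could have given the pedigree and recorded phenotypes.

P/I-1 ? ·: pp|Pp|PP
P/I-2 aff ·: Pp|PP
P/II-1 aff I-1×I-2: Pp
P/II-2 aff ·: Pp
P/III-1 ? II-2×II-1: pp|Pp|PP
P/III-2 un II-2×II-1: pp
P/III-3 ? II-2×II-1: pp|Pp|PP
⇒ P over [I-1,I-2,II-1,II-2,III-1,III-2,III-3]: 45 consistent
Z/I-1 ? ·: zz|Zz|ZZ
Z/I-2 aff ·: Zz|ZZ
Z/II-1 aff I-1×I-2: Zz
Z/II-2 un ·: zz
Z/III-1 un II-2×II-1: zz
Z/III-2 ? II-2×II-1: zz|Zz
Z/III-3 un II-2×II-1: zz
⇒ Z over [I-1,I-2,II-1,II-2,III-1,III-2,III-3]: 10 consistent

III-2 ∈ {pp Zz, pp zz}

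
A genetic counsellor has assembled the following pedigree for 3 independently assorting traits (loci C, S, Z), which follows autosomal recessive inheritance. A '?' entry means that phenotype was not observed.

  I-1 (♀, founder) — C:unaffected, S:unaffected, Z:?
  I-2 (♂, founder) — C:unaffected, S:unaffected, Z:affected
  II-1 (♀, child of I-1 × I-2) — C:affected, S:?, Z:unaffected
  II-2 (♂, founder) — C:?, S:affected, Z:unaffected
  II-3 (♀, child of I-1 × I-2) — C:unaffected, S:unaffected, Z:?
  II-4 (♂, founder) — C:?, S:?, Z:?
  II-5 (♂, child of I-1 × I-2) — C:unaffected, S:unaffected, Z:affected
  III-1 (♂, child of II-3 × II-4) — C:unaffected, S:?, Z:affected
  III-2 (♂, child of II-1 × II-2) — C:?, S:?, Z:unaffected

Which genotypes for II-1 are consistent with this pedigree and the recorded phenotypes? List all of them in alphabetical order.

II-1 ∈ {cc SS Zz, cc Ss Zz, cc ss Zz}

C/I-1 un ·: Cc
C/I-2 un ·: Cc
C/II-1 aff I-1×I-2: cc
C/II-2 ? ·: CC|Cc|cc
C/II-3 un I-1×I-2: CC|Cc
C/II-4 ? ·: CC|Cc|cc
C/II-5 un I-1×I-2: CC|Cc
C/III-1 un II-3×II-4: CC|Cc
C/III-2 ? II-1×II-2: Cc|cc
⇒ C over [I-1,I-2,II-1,II-2,II-3,II-4,II-5,III-1,III-2]: 72 consistent
S/I-1 un ·: SS|Ss
S/I-2 un ·: SS|Ss
S/II-1 ? I-1×I-2: SS|Ss|ss
S/II-2 aff ·: ss
S/II-3 un I-1×I-2: SS|Ss
S/II-4 ? ·: SS|Ss|ss
S/II-5 un I-1×I-2: SS|Ss
S/III-1 ? II-3×II-4: SS|Ss|ss
S/III-2 ? II-1×II-2: Ss|ss
⇒ S over [I-1,I-2,II-1,II-2,II-3,II-4,II-5,III-1,III-2]: 224 consistent
Z/I-1 ? ·: Zz
Z/I-2 aff ·: zz
Z/II-1 un I-1×I-2: Zz
Z/II-2 un ·: ZZ|Zz
Z/II-3 ? I-1×I-2: Zz|zz
Z/II-4 ? ·: Zz|zz
Z/II-5 aff I-1×I-2: zz
Z/III-1 aff II-3×II-4: zz
Z/III-2 un II-1×II-2: ZZ|Zz
⇒ Z over [I-1,I-2,II-1,II-2,II-3,II-4,II-5,III-1,III-2]: 16 consistent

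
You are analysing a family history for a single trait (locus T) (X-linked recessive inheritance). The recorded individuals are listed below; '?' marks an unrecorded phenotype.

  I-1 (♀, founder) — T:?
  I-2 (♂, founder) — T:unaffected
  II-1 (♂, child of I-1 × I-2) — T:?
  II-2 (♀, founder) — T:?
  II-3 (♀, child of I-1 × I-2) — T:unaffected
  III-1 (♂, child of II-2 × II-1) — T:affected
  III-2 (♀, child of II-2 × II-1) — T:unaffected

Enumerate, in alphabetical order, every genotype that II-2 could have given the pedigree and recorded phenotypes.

II-2 ∈ {X^TX^t, X^tX^t}

T/I-1 ? ·: X^TX^T|X^TX^t|X^tX^t
T/I-2 un ·: X^TY
T/II-1 ? I-1×I-2: X^TY|X^tY
T/II-2 ? ·: X^TX^t|X^tX^t
T/II-3 un I-1×I-2: X^TX^T|X^TX^t
T/III-1 aff II-2×II-1: X^tY
T/III-2 un II-2×II-1: X^TX^T|X^TX^t
⇒ T over [I-1,I-2,II-1,II-2,II-3,III-1,III-2]: 12 consistent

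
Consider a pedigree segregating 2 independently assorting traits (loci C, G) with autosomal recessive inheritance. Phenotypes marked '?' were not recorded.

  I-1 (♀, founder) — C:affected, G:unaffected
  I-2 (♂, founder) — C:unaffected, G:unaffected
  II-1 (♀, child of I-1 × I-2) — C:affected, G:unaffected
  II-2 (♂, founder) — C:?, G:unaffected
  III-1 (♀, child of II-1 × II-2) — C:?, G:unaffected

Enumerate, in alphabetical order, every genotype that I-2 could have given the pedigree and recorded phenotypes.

I-2 ∈ {Cc GG, Cc Gg}

C/I-1 aff ·: cc
C/I-2 un ·: Cc
C/II-1 aff I-1×I-2: cc
C/II-2 ? ·: CC|Cc|cc
C/III-1 ? II-1×II-2: Cc|cc
⇒ C over [I-1,I-2,II-1,II-2,III-1]: 4 consistent
G/I-1 un ·: GG|Gg
G/I-2 un ·: GG|Gg
G/II-1 un I-1×I-2: GG|Gg
G/II-2 un ·: GG|Gg
G/III-1 un II-1×II-2: GG|Gg
⇒ G over [I-1,I-2,II-1,II-2,III-1]: 24 consistent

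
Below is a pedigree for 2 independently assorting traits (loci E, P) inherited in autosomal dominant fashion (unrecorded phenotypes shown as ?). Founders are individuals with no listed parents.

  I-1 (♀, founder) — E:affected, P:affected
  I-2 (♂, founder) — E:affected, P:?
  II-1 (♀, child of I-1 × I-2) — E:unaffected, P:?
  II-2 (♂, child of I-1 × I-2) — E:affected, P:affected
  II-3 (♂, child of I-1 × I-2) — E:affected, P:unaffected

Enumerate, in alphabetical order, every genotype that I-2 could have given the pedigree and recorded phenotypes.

I-2 ∈ {Ee Pp, Ee pp}

E/I-1 aff ·: Ee
E/I-2 aff ·: Ee
E/II-1 un I-1×I-2: ee
E/II-2 aff I-1×I-2: Ee|EE
E/II-3 aff I-1×I-2: Ee|EE
⇒ E over [I-1,I-2,II-1,II-2,II-3]: 4 consistent
P/I-1 aff ·: Pp
P/I-2 ? ·: pp|Pp
P/II-1 ? I-1×I-2: pp|Pp|PP
P/II-2 aff I-1×I-2: Pp|PP
P/II-3 un I-1×I-2: pp
⇒ P over [I-1,I-2,II-1,II-2,II-3]: 8 consistent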